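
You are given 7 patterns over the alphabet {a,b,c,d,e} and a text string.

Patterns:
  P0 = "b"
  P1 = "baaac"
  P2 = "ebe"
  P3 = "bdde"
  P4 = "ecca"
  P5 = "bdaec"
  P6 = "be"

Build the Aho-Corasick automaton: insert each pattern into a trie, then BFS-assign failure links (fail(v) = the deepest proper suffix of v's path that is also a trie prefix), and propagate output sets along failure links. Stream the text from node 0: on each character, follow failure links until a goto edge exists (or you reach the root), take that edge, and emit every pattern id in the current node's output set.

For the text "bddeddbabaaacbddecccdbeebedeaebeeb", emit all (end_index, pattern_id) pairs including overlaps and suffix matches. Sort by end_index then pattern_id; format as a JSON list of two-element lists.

Build:
Trie (insert patterns):
  0='ε' goto b→1 e→6
  1='b' goto a→2 d→9 e→18  [P0 ends]
  2='ba' goto a→3
  3='baa' goto a→4
  4='baaa' goto c→5
  5='baaac' goto ·  [P1 ends]
  6='e' goto b→7 c→12
  7='eb' goto e→8
  8='ebe' goto ·  [P2 ends]
  9='bd' goto a→15 d→10
  10='bdd' goto e→11
  11='bdde' goto ·  [P3 ends]
  12='ec' goto c→13
  13='ecc' goto a→14
  14='ecca' goto ·  [P4 ends]
  15='bda' goto e→16
  16='bdae' goto c→17
  17='bdaec' goto ·  [P5 ends]
  18='be' goto ·  [P6 ends]

BFS fail/out derivation:
  fail(1) 'b': from fail(0)=0 chase 'b': 0 ⇒ 0;  out={0}∪out(0)={0}
  fail(6) 'e': from fail(0)=0 chase 'e': 0 ⇒ 0;  out=∅∪out(0)=∅
  fail(2) 'ba': from fail(1)=0 chase 'a': 0 ⇒ 0;  out=∅∪out(0)=∅
  fail(7) 'eb': from fail(6)=0 chase 'b': 0 ⇒ 1;  out=∅∪out(1)={0}
  fail(9) 'bd': from fail(1)=0 chase 'd': 0 ⇒ 0;  out=∅∪out(0)=∅
  fail(12) 'ec': from fail(6)=0 chase 'c': 0 ⇒ 0;  out=∅∪out(0)=∅
  fail(18) 'be': from fail(1)=0 chase 'e': 0 ⇒ 6;  out={6}∪out(6)={6}
  fail(3) 'baa': from fail(2)=0 chase 'a': 0 ⇒ 0;  out=∅∪out(0)=∅
  fail(8) 'ebe': from fail(7)=1 chase 'e': 1 ⇒ 18;  out={2}∪out(18)={2,6}
  fail(10) 'bdd': from fail(9)=0 chase 'd': 0 ⇒ 0;  out=∅∪out(0)=∅
  fail(13) 'ecc': from fail(12)=0 chase 'c': 0 ⇒ 0;  out=∅∪out(0)=∅
  fail(15) 'bda': from fail(9)=0 chase 'a': 0 ⇒ 0;  out=∅∪out(0)=∅
  fail(4) 'baaa': from fail(3)=0 chase 'a': 0 ⇒ 0;  out=∅∪out(0)=∅
  fail(11) 'bdde': from fail(10)=0 chase 'e': 0 ⇒ 6;  out={3}∪out(6)={3}
  fail(14) 'ecca': from fail(13)=0 chase 'a': 0 ⇒ 0;  out={4}∪out(0)={4}
  fail(16) 'bdae': from fail(15)=0 chase 'e': 0 ⇒ 6;  out=∅∪out(6)=∅
  fail(5) 'baaac': from fail(4)=0 chase 'c': 0 ⇒ 0;  out={1}∪out(0)={1}
  fail(17) 'bdaec': from fail(16)=6 chase 'c': 6 ⇒ 12;  out={5}∪out(12)={5}

Run:
i=0 'b': node 0→1  ** P0@[0:0]
i=1 'd': node 1→9
i=2 'd': node 9→10
i=3 'e': node 10→11  ** P3@[0:3]
i=4 'd': node 11→0 (via fail)
i=5 'd': node 0→0
i=6 'b': node 0→1  ** P0@[6:6]
i=7 'a': node 1→2
i=8 'b': node 2→1 (via fail)  ** P0@[8:8]
i=9 'a': node 1→2
i=10 'a': node 2→3
i=11 'a': node 3→4
i=12 'c': node 4→5  ** P1@[8:12]
i=13 'b': node 5→1 (via fail)  ** P0@[13:13]
i=14 'd': node 1→9
i=15 'd': node 9→10
i=16 'e': node 10→11  ** P3@[13:16]
i=17 'c': node 11→12 (via fail)
i=18 'c': node 12→13
i=19 'c': node 13→0 (via fail)
i=20 'd': node 0→0
i=21 'b': node 0→1  ** P0@[21:21]
i=22 'e': node 1→18  ** P6@[21:22]
i=23 'e': node 18→6 (via fail)
i=24 'b': node 6→7  ** P0@[24:24]
i=25 'e': node 7→8  ** P2@[23:25],P6@[24:25]
i=26 'd': node 8→0 (via fail)
i=27 'e': node 0→6
i=28 'a': node 6→0 (via fail)
i=29 'e': node 0→6
i=30 'b': node 6→7  ** P0@[30:30]
i=31 'e': node 7→8  ** P2@[29:31],P6@[30:31]
i=32 'e': node 8→6 (via fail)
i=33 'b': node 6→7  ** P0@[33:33]

Result: [[0,0],[3,3],[6,0],[8,0],[12,1],[13,0],[16,3],[21,0],[22,6],[24,0],[25,2],[25,6],[30,0],[31,2],[31,6],[33,0]]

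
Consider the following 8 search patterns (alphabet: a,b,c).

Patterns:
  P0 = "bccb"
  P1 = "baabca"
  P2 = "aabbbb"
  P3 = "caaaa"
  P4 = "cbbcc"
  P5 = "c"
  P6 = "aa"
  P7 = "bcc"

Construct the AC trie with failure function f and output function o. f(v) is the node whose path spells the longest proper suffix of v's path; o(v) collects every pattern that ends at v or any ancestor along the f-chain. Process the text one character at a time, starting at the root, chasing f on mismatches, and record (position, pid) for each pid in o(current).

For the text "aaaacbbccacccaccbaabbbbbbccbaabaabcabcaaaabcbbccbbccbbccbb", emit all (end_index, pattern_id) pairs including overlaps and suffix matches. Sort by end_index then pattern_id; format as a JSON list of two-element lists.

Construct AC machine:
Trie (insert patterns):
  0='ε' goto a→10 b→1 c→16
  1='b' goto a→5 c→2
  2='bc' goto c→3
  3='bcc' goto b→4  ←P7
  4='bccb' goto ·  ←P0
  5='ba' goto a→6
  6='baa' goto b→7
  7='baab' goto c→8
  8='baabc' goto a→9
  9='baabca' goto ·  ←P1
  10='a' goto a→11
  11='aa' goto b→12  ←P6
  12='aab' goto b→13
  13='aabb' goto b→14
  14='aabbb' goto b→15
  15='aabbbb' goto ·  ←P2
  16='c' goto a→17 b→21  ←P5
  17='ca' goto a→18
  18='caa' goto a→19
  19='caaa' goto a→20
  20='caaaa' goto ·  ←P3
  21='cb' goto b→22
  22='cbb' goto c→23
  23='cbbc' goto c→24
  24='cbbcc' goto ·  ←P4

Failure links (BFS by depth):
  fail(1) 'b': from fail(0)=0 chase 'b': 0 ⇒ 0;  out=∅∪out(0)=∅
  fail(10) 'a': from fail(0)=0 chase 'a': 0 ⇒ 0;  out=∅∪out(0)=∅
  fail(16) 'c': from fail(0)=0 chase 'c': 0 ⇒ 0;  out={5}∪out(0)={5}
  fail(2) 'bc': from fail(1)=0 chase 'c': 0 ⇒ 16;  out=∅∪out(16)={5}
  fail(5) 'ba': from fail(1)=0 chase 'a': 0 ⇒ 10;  out=∅∪out(10)=∅
  fail(11) 'aa': from fail(10)=0 chase 'a': 0 ⇒ 10;  out={6}∪out(10)={6}
  fail(17) 'ca': from fail(16)=0 chase 'a': 0 ⇒ 10;  out=∅∪out(10)=∅
  fail(21) 'cb': from fail(16)=0 chase 'b': 0 ⇒ 1;  out=∅∪out(1)=∅
  fail(3) 'bcc': from fail(2)=16 chase 'c': 16→0 ⇒ 16;  out={7}∪out(16)={5,7}
  fail(6) 'baa': from fail(5)=10 chase 'a': 10 ⇒ 11;  out=∅∪out(11)={6}
  fail(12) 'aab': from fail(11)=10 chase 'b': 10→0 ⇒ 1;  out=∅∪out(1)=∅
  fail(18) 'caa': from fail(17)=10 chase 'a': 10 ⇒ 11;  out=∅∪out(11)={6}
  fail(22) 'cbb': from fail(21)=1 chase 'b': 1→0 ⇒ 1;  out=∅∪out(1)=∅
  fail(4) 'bccb': from fail(3)=16 chase 'b': 16 ⇒ 21;  out={0}∪out(21)={0}
  fail(7) 'baab': from fail(6)=11 chase 'b': 11 ⇒ 12;  out=∅∪out(12)=∅
  fail(13) 'aabb': from fail(12)=1 chase 'b': 1→0 ⇒ 1;  out=∅∪out(1)=∅
  fail(19) 'caaa': from fail(18)=11 chase 'a': 11→10 ⇒ 11;  out=∅∪out(11)={6}
  fail(23) 'cbbc': from fail(22)=1 chase 'c': 1 ⇒ 2;  out=∅∪out(2)={5}
  fail(8) 'baabc': from fail(7)=12 chase 'c': 12→1 ⇒ 2;  out=∅∪out(2)={5}
  fail(14) 'aabbb': from fail(13)=1 chase 'b': 1→0 ⇒ 1;  out=∅∪out(1)=∅
  fail(20) 'caaaa': from fail(19)=11 chase 'a': 11→10 ⇒ 11;  out={3}∪out(11)={3,6}
  fail(24) 'cbbcc': from fail(23)=2 chase 'c': 2 ⇒ 3;  out={4}∪out(3)={4,5,7}
  fail(9) 'baabca': from fail(8)=2 chase 'a': 2→16 ⇒ 17;  out={1}∪out(17)={1}
  fail(15) 'aabbbb': from fail(14)=1 chase 'b': 1→0 ⇒ 1;  out={2}∪out(1)={2}

Run:
[0] read 'a'  n0⇒n10
[1] read 'a'  n10⇒n11  ** P6@[0:1]
[2] read 'a'  n11⇒n11 (via fail)  ** P6@[1:2]
[3] read 'a'  n11⇒n11 (via fail)  ** P6@[2:3]
[4] read 'c'  n11⇒n16 (via fail)  ** P5@[4:4]
[5] read 'b'  n16⇒n21
[6] read 'b'  n21⇒n22
[7] read 'c'  n22⇒n23  ** P5@[7:7]
[8] read 'c'  n23⇒n24  ** P4@[4:8],P5@[8:8],P7@[6:8]
[9] read 'a'  n24⇒n17 (via fail)
[10] read 'c'  n17⇒n16 (via fail)  ** P5@[10:10]
[11] read 'c'  n16⇒n16 (via fail)  ** P5@[11:11]
[12] read 'c'  n16⇒n16 (via fail)  ** P5@[12:12]
[13] read 'a'  n16⇒n17
[14] read 'c'  n17⇒n16 (via fail)  ** P5@[14:14]
[15] read 'c'  n16⇒n16 (via fail)  ** P5@[15:15]
[16] read 'b'  n16⇒n21
[17] read 'a'  n21⇒n5 (via fail)
[18] read 'a'  n5⇒n6  ** P6@[17:18]
[19] read 'b'  n6⇒n7
[20] read 'b'  n7⇒n13 (via fail)
[21] read 'b'  n13⇒n14
[22] read 'b'  n14⇒n15  ** P2@[17:22]
[23] read 'b'  n15⇒n1 (via fail)
[24] read 'b'  n1⇒n1 (via fail)
[25] read 'c'  n1⇒n2  ** P5@[25:25]
[26] read 'c'  n2⇒n3  ** P5@[26:26],P7@[24:26]
[27] read 'b'  n3⇒n4  ** P0@[24:27]
[28] read 'a'  n4⇒n5 (via fail)
[29] read 'a'  n5⇒n6  ** P6@[28:29]
[30] read 'b'  n6⇒n7
[31] read 'a'  n7⇒n5 (via fail)
[32] read 'a'  n5⇒n6  ** P6@[31:32]
[33] read 'b'  n6⇒n7
[34] read 'c'  n7⇒n8  ** P5@[34:34]
[35] read 'a'  n8⇒n9  ** P1@[30:35]
[36] read 'b'  n9⇒n1 (via fail)
[37] read 'c'  n1⇒n2  ** P5@[37:37]
[38] read 'a'  n2⇒n17 (via fail)
[39] read 'a'  n17⇒n18  ** P6@[38:39]
[40] read 'a'  n18⇒n19  ** P6@[39:40]
[41] read 'a'  n19⇒n20  ** P3@[37:41],P6@[40:41]
[42] read 'b'  n20⇒n12 (via fail)
[43] read 'c'  n12⇒n2 (via fail)  ** P5@[43:43]
[44] read 'b'  n2⇒n21 (via fail)
[45] read 'b'  n21⇒n22
[46] read 'c'  n22⇒n23  ** P5@[46:46]
[47] read 'c'  n23⇒n24  ** P4@[43:47],P5@[47:47],P7@[45:47]
[48] read 'b'  n24⇒n4 (via fail)  ** P0@[45:48]
[49] read 'b'  n4⇒n22 (via fail)
[50] read 'c'  n22⇒n23  ** P5@[50:50]
[51] read 'c'  n23⇒n24  ** P4@[47:51],P5@[51:51],P7@[49:51]
[52] read 'b'  n24⇒n4 (via fail)  ** P0@[49:52]
[53] read 'b'  n4⇒n22 (via fail)
[54] read 'c'  n22⇒n23  ** P5@[54:54]
[55] read 'c'  n23⇒n24  ** P4@[51:55],P5@[55:55],P7@[53:55]
[56] read 'b'  n24⇒n4 (via fail)  ** P0@[53:56]
[57] read 'b'  n4⇒n22 (via fail)

Matches: [[1,6],[2,6],[3,6],[4,5],[7,5],[8,4],[8,5],[8,7],[10,5],[11,5],[12,5],[14,5],[15,5],[18,6],[22,2],[25,5],[26,5],[26,7],[27,0],[29,6],[32,6],[34,5],[35,1],[37,5],[39,6],[40,6],[41,3],[41,6],[43,5],[46,5],[47,4],[47,5],[47,7],[48,0],[50,5],[51,4],[51,5],[51,7],[52,0],[54,5],[55,4],[55,5],[55,7],[56,0]]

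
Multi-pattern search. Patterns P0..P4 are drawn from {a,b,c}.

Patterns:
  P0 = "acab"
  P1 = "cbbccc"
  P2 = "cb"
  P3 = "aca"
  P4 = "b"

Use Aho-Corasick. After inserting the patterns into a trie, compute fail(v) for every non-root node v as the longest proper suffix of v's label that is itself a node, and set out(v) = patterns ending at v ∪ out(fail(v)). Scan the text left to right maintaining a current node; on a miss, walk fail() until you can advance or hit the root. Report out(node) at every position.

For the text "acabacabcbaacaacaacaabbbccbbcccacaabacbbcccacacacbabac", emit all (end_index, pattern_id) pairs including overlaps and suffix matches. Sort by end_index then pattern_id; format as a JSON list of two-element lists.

Build automaton:
Trie nodes:
  n0 'ε': a→1 b→11 c→5
  n1 'a': c→2
  n2 'ac': a→3
  n3 'aca': b→4  ←P3
  n4 'acab': ·  ←P0
  n5 'c': b→6
  n6 'cb': b→7  ←P2
  n7 'cbb': c→8
  n8 'cbbc': c→9
  n9 'cbbcc': c→10
  n10 'cbbccc': ·  ←P1
  n11 'b': ·  ←P4

BFS fail/out derivation:
  fail(1) 'a': from fail(0)=0 chase 'a': 0 ⇒ 0;  out=∅∪out(0)=∅
  fail(5) 'c': from fail(0)=0 chase 'c': 0 ⇒ 0;  out=∅∪out(0)=∅
  fail(11) 'b': from fail(0)=0 chase 'b': 0 ⇒ 0;  out={4}∪out(0)={4}
  fail(2) 'ac': from fail(1)=0 chase 'c': 0 ⇒ 5;  out=∅∪out(5)=∅
  fail(6) 'cb': from fail(5)=0 chase 'b': 0 ⇒ 11;  out={2}∪out(11)={2,4}
  fail(3) 'aca': from fail(2)=5 chase 'a': 5→0 ⇒ 1;  out={3}∪out(1)={3}
  fail(7) 'cbb': from fail(6)=11 chase 'b': 11→0 ⇒ 11;  out=∅∪out(11)={4}
  fail(4) 'acab': from fail(3)=1 chase 'b': 1→0 ⇒ 11;  out={0}∪out(11)={0,4}
  fail(8) 'cbbc': from fail(7)=11 chase 'c': 11→0 ⇒ 5;  out=∅∪out(5)=∅
  fail(9) 'cbbcc': from fail(8)=5 chase 'c': 5→0 ⇒ 5;  out=∅∪out(5)=∅
  fail(10) 'cbbccc': from fail(9)=5 chase 'c': 5→0 ⇒ 5;  out={1}∪out(5)={1}

Text stream:
[0] read 'a'  n0⇒n1
[1] read 'c'  n1⇒n2
[2] read 'a'  n2⇒n3  ** P3@[0:2]
[3] read 'b'  n3⇒n4  ** P0@[0:3],P4@[3:3]
[4] read 'a'  n4⇒n1 ·f
[5] read 'c'  n1⇒n2
[6] read 'a'  n2⇒n3  ** P3@[4:6]
[7] read 'b'  n3⇒n4  ** P0@[4:7],P4@[7:7]
[8] read 'c'  n4⇒n5 ·f
[9] read 'b'  n5⇒n6  ** P2@[8:9],P4@[9:9]
[10] read 'a'  n6⇒n1 ·f
[11] read 'a'  n1⇒n1 ·f
[12] read 'c'  n1⇒n2
[13] read 'a'  n2⇒n3  ** P3@[11:13]
[14] read 'a'  n3⇒n1 ·f
[15] read 'c'  n1⇒n2
[16] read 'a'  n2⇒n3  ** P3@[14:16]
[17] read 'a'  n3⇒n1 ·f
[18] read 'c'  n1⇒n2
[19] read 'a'  n2⇒n3  ** P3@[17:19]
[20] read 'a'  n3⇒n1 ·f
[21] read 'b'  n1⇒n11 ·f  ** P4@[21:21]
[22] read 'b'  n11⇒n11 ·f  ** P4@[22:22]
[23] read 'b'  n11⇒n11 ·f  ** P4@[23:23]
[24] read 'c'  n11⇒n5 ·f
[25] read 'c'  n5⇒n5 ·f
[26] read 'b'  n5⇒n6  ** P2@[25:26],P4@[26:26]
[27] read 'b'  n6⇒n7  ** P4@[27:27]
[28] read 'c'  n7⇒n8
[29] read 'c'  n8⇒n9
[30] read 'c'  n9⇒n10  ** P1@[25:30]
[31] read 'a'  n10⇒n1 ·f
[32] read 'c'  n1⇒n2
[33] read 'a'  n2⇒n3  ** P3@[31:33]
[34] read 'a'  n3⇒n1 ·f
[35] read 'b'  n1⇒n11 ·f  ** P4@[35:35]
[36] read 'a'  n11⇒n1 ·f
[37] read 'c'  n1⇒n2
[38] read 'b'  n2⇒n6 ·f  ** P2@[37:38],P4@[38:38]
[39] read 'b'  n6⇒n7  ** P4@[39:39]
[40] read 'c'  n7⇒n8
[41] read 'c'  n8⇒n9
[42] read 'c'  n9⇒n10  ** P1@[37:42]
[43] read 'a'  n10⇒n1 ·f
[44] read 'c'  n1⇒n2
[45] read 'a'  n2⇒n3  ** P3@[43:45]
[46] read 'c'  n3⇒n2 ·f
[47] read 'a'  n2⇒n3  ** P3@[45:47]
[48] read 'c'  n3⇒n2 ·f
[49] read 'b'  n2⇒n6 ·f  ** P2@[48:49],P4@[49:49]
[50] read 'a'  n6⇒n1 ·f
[51] read 'b'  n1⇒n11 ·f  ** P4@[51:51]
[52] read 'a'  n11⇒n1 ·f
[53] read 'c'  n1⇒n2

Result: [[2,3],[3,0],[3,4],[6,3],[7,0],[7,4],[9,2],[9,4],[13,3],[16,3],[19,3],[21,4],[22,4],[23,4],[26,2],[26,4],[27,4],[30,1],[33,3],[35,4],[38,2],[38,4],[39,4],[42,1],[45,3],[47,3],[49,2],[49,4],[51,4]]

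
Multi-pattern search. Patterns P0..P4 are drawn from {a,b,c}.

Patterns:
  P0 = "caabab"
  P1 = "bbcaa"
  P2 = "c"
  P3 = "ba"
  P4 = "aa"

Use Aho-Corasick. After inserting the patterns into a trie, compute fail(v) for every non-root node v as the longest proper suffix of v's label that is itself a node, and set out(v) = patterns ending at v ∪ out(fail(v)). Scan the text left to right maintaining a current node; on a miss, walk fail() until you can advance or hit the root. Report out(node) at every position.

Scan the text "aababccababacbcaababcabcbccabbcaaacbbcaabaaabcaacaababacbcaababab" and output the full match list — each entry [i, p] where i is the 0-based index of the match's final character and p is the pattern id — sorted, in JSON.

Construct AC machine:
Trie nodes:
  n0 'ε': a→13 b→7 c→1
  n1 'c': a→2  [P2 ends]
  n2 'ca': a→3
  n3 'caa': b→4
  n4 'caab': a→5
  n5 'caaba': b→6
  n6 'caabab': ·  [P0 ends]
  n7 'b': a→12 b→8
  n8 'bb': c→9
  n9 'bbc': a→10
  n10 'bbca': a→11
  n11 'bbcaa': ·  [P1 ends]
  n12 'ba': ·  [P3 ends]
  n13 'a': a→14
  n14 'aa': ·  [P4 ends]

Failure links (BFS by depth):
  n1('c'): parent n0 fail=0; on 'c' 0 → fail=0;  out {2}∪∅={2}
  n7('b'): parent n0 fail=0; on 'b' 0 → fail=0;  out ∅∪∅=∅
  n13('a'): parent n0 fail=0; on 'a' 0 → fail=0;  out ∅∪∅=∅
  n2('ca'): parent n1 fail=0; on 'a' 0 → fail=13;  out ∅∪∅=∅
  n8('bb'): parent n7 fail=0; on 'b' 0 → fail=7;  out ∅∪∅=∅
  n12('ba'): parent n7 fail=0; on 'a' 0 → fail=13;  out {3}∪∅={3}
  n14('aa'): parent n13 fail=0; on 'a' 0 → fail=13;  out {4}∪∅={4}
  n3('caa'): parent n2 fail=13; on 'a' 13 → fail=14;  out ∅∪{4}={4}
  n9('bbc'): parent n8 fail=7; on 'c' 7→0 → fail=1;  out ∅∪{2}={2}
  n4('caab'): parent n3 fail=14; on 'b' 14→13→0 → fail=7;  out ∅∪∅=∅
  n10('bbca'): parent n9 fail=1; on 'a' 1 → fail=2;  out ∅∪∅=∅
  n5('caaba'): parent n4 fail=7; on 'a' 7 → fail=12;  out ∅∪{3}={3}
  n11('bbcaa'): parent n10 fail=2; on 'a' 2 → fail=3;  out {1}∪{4}={1,4}
  n6('caabab'): parent n5 fail=12; on 'b' 12→13→0 → fail=7;  out {0}∪∅={0}

Scan:
pos 0 'a': at 13
pos 1 'a': at 14  ** P4@[0:1]
pos 2 'b': at 7 ·f
pos 3 'a': at 12  ** P3@[2:3]
pos 4 'b': at 7 ·f
pos 5 'c': at 1 ·f  ** P2@[5:5]
pos 6 'c': at 1 ·f  ** P2@[6:6]
pos 7 'a': at 2
pos 8 'b': at 7 ·f
pos 9 'a': at 12  ** P3@[8:9]
pos 10 'b': at 7 ·f
pos 11 'a': at 12  ** P3@[10:11]
pos 12 'c': at 1 ·f  ** P2@[12:12]
pos 13 'b': at 7 ·f
pos 14 'c': at 1 ·f  ** P2@[14:14]
pos 15 'a': at 2
pos 16 'a': at 3  ** P4@[15:16]
pos 17 'b': at 4
pos 18 'a': at 5  ** P3@[17:18]
pos 19 'b': at 6  ** P0@[14:19]
pos 20 'c': at 1 ·f  ** P2@[20:20]
pos 21 'a': at 2
pos 22 'b': at 7 ·f
pos 23 'c': at 1 ·f  ** P2@[23:23]
pos 24 'b': at 7 ·f
pos 25 'c': at 1 ·f  ** P2@[25:25]
pos 26 'c': at 1 ·f  ** P2@[26:26]
pos 27 'a': at 2
pos 28 'b': at 7 ·f
pos 29 'b': at 8
pos 30 'c': at 9  ** P2@[30:30]
pos 31 'a': at 10
pos 32 'a': at 11  ** P1@[28:32],P4@[31:32]
pos 33 'a': at 14 ·f  ** P4@[32:33]
pos 34 'c': at 1 ·f  ** P2@[34:34]
pos 35 'b': at 7 ·f
pos 36 'b': at 8
pos 37 'c': at 9  ** P2@[37:37]
pos 38 'a': at 10
pos 39 'a': at 11  ** P1@[35:39],P4@[38:39]
pos 40 'b': at 4 ·f
pos 41 'a': at 5  ** P3@[40:41]
pos 42 'a': at 14 ·f  ** P4@[41:42]
pos 43 'a': at 14 ·f  ** P4@[42:43]
pos 44 'b': at 7 ·f
pos 45 'c': at 1 ·f  ** P2@[45:45]
pos 46 'a': at 2
pos 47 'a': at 3  ** P4@[46:47]
pos 48 'c': at 1 ·f  ** P2@[48:48]
pos 49 'a': at 2
pos 50 'a': at 3  ** P4@[49:50]
pos 51 'b': at 4
pos 52 'a': at 5  ** P3@[51:52]
pos 53 'b': at 6  ** P0@[48:53]
pos 54 'a': at 12 ·f  ** P3@[53:54]
pos 55 'c': at 1 ·f  ** P2@[55:55]
pos 56 'b': at 7 ·f
pos 57 'c': at 1 ·f  ** P2@[57:57]
pos 58 'a': at 2
pos 59 'a': at 3  ** P4@[58:59]
pos 60 'b': at 4
pos 61 'a': at 5  ** P3@[60:61]
pos 62 'b': at 6  ** P0@[57:62]
pos 63 'a': at 12 ·f  ** P3@[62:63]
pos 64 'b': at 7 ·f

All matches (sorted): [[1,4],[3,3],[5,2],[6,2],[9,3],[11,3],[12,2],[14,2],[16,4],[18,3],[19,0],[20,2],[23,2],[25,2],[26,2],[30,2],[32,1],[32,4],[33,4],[34,2],[37,2],[39,1],[39,4],[41,3],[42,4],[43,4],[45,2],[47,4],[48,2],[50,4],[52,3],[53,0],[54,3],[55,2],[57,2],[59,4],[61,3],[62,0],[63,3]]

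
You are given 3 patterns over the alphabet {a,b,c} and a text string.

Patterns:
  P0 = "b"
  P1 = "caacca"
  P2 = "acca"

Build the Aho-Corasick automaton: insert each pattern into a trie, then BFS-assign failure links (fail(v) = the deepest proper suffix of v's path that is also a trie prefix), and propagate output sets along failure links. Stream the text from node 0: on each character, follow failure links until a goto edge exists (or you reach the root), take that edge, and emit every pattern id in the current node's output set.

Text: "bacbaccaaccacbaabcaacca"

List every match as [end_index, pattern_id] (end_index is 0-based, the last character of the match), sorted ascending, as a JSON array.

Build:
Trie (insert patterns):
  n0 'ε': a→8 b→1 c→2
  n1 'b': ·  [P0 ends]
  n2 'c': a→3
  n3 'ca': a→4
  n4 'caa': c→5
  n5 'caac': c→6
  n6 'caacc': a→7
  n7 'caacca': ·  [P1 ends]
  n8 'a': c→9
  n9 'ac': c→10
  n10 'acc': a→11
  n11 'acca': ·  [P2 ends]

BFS fail/out derivation:
  fail(1) 'b': from fail(0)=0 chase 'b': 0 ⇒ 0;  out={0}∪out(0)={0}
  fail(2) 'c': from fail(0)=0 chase 'c': 0 ⇒ 0;  out=∅∪out(0)=∅
  fail(8) 'a': from fail(0)=0 chase 'a': 0 ⇒ 0;  out=∅∪out(0)=∅
  fail(3) 'ca': from fail(2)=0 chase 'a': 0 ⇒ 8;  out=∅∪out(8)=∅
  fail(9) 'ac': from fail(8)=0 chase 'c': 0 ⇒ 2;  out=∅∪out(2)=∅
  fail(4) 'caa': from fail(3)=8 chase 'a': 8→0 ⇒ 8;  out=∅∪out(8)=∅
  fail(10) 'acc': from fail(9)=2 chase 'c': 2→0 ⇒ 2;  out=∅∪out(2)=∅
  fail(5) 'caac': from fail(4)=8 chase 'c': 8 ⇒ 9;  out=∅∪out(9)=∅
  fail(11) 'acca': from fail(10)=2 chase 'a': 2 ⇒ 3;  out={2}∪out(3)={2}
  fail(6) 'caacc': from fail(5)=9 chase 'c': 9 ⇒ 10;  out=∅∪out(10)=∅
  fail(7) 'caacca': from fail(6)=10 chase 'a': 10 ⇒ 11;  out={1}∪out(11)={1,2}

Scan:
i=0 'b': node 0→1  emit P0@[0:0]
i=1 'a': node 1→8 (fail-walked)
i=2 'c': node 8→9
i=3 'b': node 9→1 (fail-walked)  emit P0@[3:3]
i=4 'a': node 1→8 (fail-walked)
i=5 'c': node 8→9
i=6 'c': node 9→10
i=7 'a': node 10→11  emit P2@[4:7]
i=8 'a': node 11→4 (fail-walked)
i=9 'c': node 4→5
i=10 'c': node 5→6
i=11 'a': node 6→7  emit P1@[6:11],P2@[8:11]
i=12 'c': node 7→9 (fail-walked)
i=13 'b': node 9→1 (fail-walked)  emit P0@[13:13]
i=14 'a': node 1→8 (fail-walked)
i=15 'a': node 8→8 (fail-walked)
i=16 'b': node 8→1 (fail-walked)  emit P0@[16:16]
i=17 'c': node 1→2 (fail-walked)
i=18 'a': node 2→3
i=19 'a': node 3→4
i=20 'c': node 4→5
i=21 'c': node 5→6
i=22 'a': node 6→7  emit P1@[17:22],P2@[19:22]

Matches: [[0,0],[3,0],[7,2],[11,1],[11,2],[13,0],[16,0],[22,1],[22,2]]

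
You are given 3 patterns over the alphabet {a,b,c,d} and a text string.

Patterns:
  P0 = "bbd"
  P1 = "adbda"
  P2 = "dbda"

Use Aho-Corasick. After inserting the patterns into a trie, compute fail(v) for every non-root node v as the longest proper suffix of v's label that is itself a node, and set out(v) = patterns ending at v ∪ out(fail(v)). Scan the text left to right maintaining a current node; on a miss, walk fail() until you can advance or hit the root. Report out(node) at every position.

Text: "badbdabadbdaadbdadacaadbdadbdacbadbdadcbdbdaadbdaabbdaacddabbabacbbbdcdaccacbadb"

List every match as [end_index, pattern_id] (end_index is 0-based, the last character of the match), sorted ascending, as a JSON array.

Build automaton:
Trie nodes:
  0='ε' goto a→4 b→1 d→9
  1='b' goto b→2
  2='bb' goto d→3
  3='bbd' goto ·  ←P0
  4='a' goto d→5
  5='ad' goto b→6
  6='adb' goto d→7
  7='adbd' goto a→8
  8='adbda' goto ·  ←P1
  9='d' goto b→10
  10='db' goto d→11
  11='dbd' goto a→12
  12='dbda' goto ·  ←P2

Failure links (BFS by depth):
  fail(1) 'b': from fail(0)=0 chase 'b': 0 ⇒ 0;  out=∅∪out(0)=∅
  fail(4) 'a': from fail(0)=0 chase 'a': 0 ⇒ 0;  out=∅∪out(0)=∅
  fail(9) 'd': from fail(0)=0 chase 'd': 0 ⇒ 0;  out=∅∪out(0)=∅
  fail(2) 'bb': from fail(1)=0 chase 'b': 0 ⇒ 1;  out=∅∪out(1)=∅
  fail(5) 'ad': from fail(4)=0 chase 'd': 0 ⇒ 9;  out=∅∪out(9)=∅
  fail(10) 'db': from fail(9)=0 chase 'b': 0 ⇒ 1;  out=∅∪out(1)=∅
  fail(3) 'bbd': from fail(2)=1 chase 'd': 1→0 ⇒ 9;  out={0}∪out(9)={0}
  fail(6) 'adb': from fail(5)=9 chase 'b': 9 ⇒ 10;  out=∅∪out(10)=∅
  fail(11) 'dbd': from fail(10)=1 chase 'd': 1→0 ⇒ 9;  out=∅∪out(9)=∅
  fail(7) 'adbd': from fail(6)=10 chase 'd': 10 ⇒ 11;  out=∅∪out(11)=∅
  fail(12) 'dbda': from fail(11)=9 chase 'a': 9→0 ⇒ 4;  out={2}∪out(4)={2}
  fail(8) 'adbda': from fail(7)=11 chase 'a': 11 ⇒ 12;  out={1}∪out(12)={1,2}

Run:
pos 0 'b': at 1
pos 1 'a': at 4 (via fail)
pos 2 'd': at 5
pos 3 'b': at 6
pos 4 'd': at 7
pos 5 'a': at 8  → match P1@[1:5],P2@[2:5]
pos 6 'b': at 1 (via fail)
pos 7 'a': at 4 (via fail)
pos 8 'd': at 5
pos 9 'b': at 6
pos 10 'd': at 7
pos 11 'a': at 8  → match P1@[7:11],P2@[8:11]
pos 12 'a': at 4 (via fail)
pos 13 'd': at 5
pos 14 'b': at 6
pos 15 'd': at 7
pos 16 'a': at 8  → match P1@[12:16],P2@[13:16]
pos 17 'd': at 5 (via fail)
pos 18 'a': at 4 (via fail)
pos 19 'c': at 0 (via fail)
pos 20 'a': at 4
pos 21 'a': at 4 (via fail)
pos 22 'd': at 5
pos 23 'b': at 6
pos 24 'd': at 7
pos 25 'a': at 8  → match P1@[21:25],P2@[22:25]
pos 26 'd': at 5 (via fail)
pos 27 'b': at 6
pos 28 'd': at 7
pos 29 'a': at 8  → match P1@[25:29],P2@[26:29]
pos 30 'c': at 0 (via fail)
pos 31 'b': at 1
pos 32 'a': at 4 (via fail)
pos 33 'd': at 5
pos 34 'b': at 6
pos 35 'd': at 7
pos 36 'a': at 8  → match P1@[32:36],P2@[33:36]
pos 37 'd': at 5 (via fail)
pos 38 'c': at 0 (via fail)
pos 39 'b': at 1
pos 40 'd': at 9 (via fail)
pos 41 'b': at 10
pos 42 'd': at 11
pos 43 'a': at 12  → match P2@[40:43]
pos 44 'a': at 4 (via fail)
pos 45 'd': at 5
pos 46 'b': at 6
pos 47 'd': at 7
pos 48 'a': at 8  → match P1@[44:48],P2@[45:48]
pos 49 'a': at 4 (via fail)
pos 50 'b': at 1 (via fail)
pos 51 'b': at 2
pos 52 'd': at 3  → match P0@[50:52]
pos 53 'a': at 4 (via fail)
pos 54 'a': at 4 (via fail)
pos 55 'c': at 0 (via fail)
pos 56 'd': at 9
pos 57 'd': at 9 (via fail)
pos 58 'a': at 4 (via fail)
pos 59 'b': at 1 (via fail)
pos 60 'b': at 2
pos 61 'a': at 4 (via fail)
pos 62 'b': at 1 (via fail)
pos 63 'a': at 4 (via fail)
pos 64 'c': at 0 (via fail)
pos 65 'b': at 1
pos 66 'b': at 2
pos 67 'b': at 2 (via fail)
pos 68 'd': at 3  → match P0@[66:68]
pos 69 'c': at 0 (via fail)
pos 70 'd': at 9
pos 71 'a': at 4 (via fail)
pos 72 'c': at 0 (via fail)
pos 73 'c': at 0
pos 74 'a': at 4
pos 75 'c': at 0 (via fail)
pos 76 'b': at 1
pos 77 'a': at 4 (via fail)
pos 78 'd': at 5
pos 79 'b': at 6

All matches (sorted): [[5,1],[5,2],[11,1],[11,2],[16,1],[16,2],[25,1],[25,2],[29,1],[29,2],[36,1],[36,2],[43,2],[48,1],[48,2],[52,0],[68,0]]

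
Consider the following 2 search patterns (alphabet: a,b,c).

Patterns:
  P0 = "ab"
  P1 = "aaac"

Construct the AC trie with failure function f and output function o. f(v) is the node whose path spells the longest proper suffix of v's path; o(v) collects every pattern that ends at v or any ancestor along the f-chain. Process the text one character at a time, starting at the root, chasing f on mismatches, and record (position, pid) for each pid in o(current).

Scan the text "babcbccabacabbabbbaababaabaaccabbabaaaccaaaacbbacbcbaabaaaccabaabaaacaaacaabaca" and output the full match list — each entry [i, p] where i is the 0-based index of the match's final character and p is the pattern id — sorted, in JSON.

Construct AC machine:
Trie (insert patterns):
  0='ε' goto a→1
  1='a' goto a→3 b→2
  2='ab' goto ·  [P0 ends]
  3='aa' goto a→4
  4='aaa' goto c→5
  5='aaac' goto ·  [P1 ends]

Failure links (BFS by depth):
  fail(1) 'a': from fail(0)=0 chase 'a': 0 ⇒ 0;  out=∅∪out(0)=∅
  fail(2) 'ab': from fail(1)=0 chase 'b': 0 ⇒ 0;  out={0}∪out(0)={0}
  fail(3) 'aa': from fail(1)=0 chase 'a': 0 ⇒ 1;  out=∅∪out(1)=∅
  fail(4) 'aaa': from fail(3)=1 chase 'a': 1 ⇒ 3;  out=∅∪out(3)=∅
  fail(5) 'aaac': from fail(4)=3 chase 'c': 3→1→0 ⇒ 0;  out={1}∪out(0)={1}

Run:
[0] read 'b'  n0⇒n0
[1] read 'a'  n0⇒n1
[2] read 'b'  n1⇒n2  ** P0@[1:2]
[3] read 'c'  n2⇒n0 ·f
[4] read 'b'  n0⇒n0
[5] read 'c'  n0⇒n0
[6] read 'c'  n0⇒n0
[7] read 'a'  n0⇒n1
[8] read 'b'  n1⇒n2  ** P0@[7:8]
[9] read 'a'  n2⇒n1 ·f
[10] read 'c'  n1⇒n0 ·f
[11] read 'a'  n0⇒n1
[12] read 'b'  n1⇒n2  ** P0@[11:12]
[13] read 'b'  n2⇒n0 ·f
[14] read 'a'  n0⇒n1
[15] read 'b'  n1⇒n2  ** P0@[14:15]
[16] read 'b'  n2⇒n0 ·f
[17] read 'b'  n0⇒n0
[18] read 'a'  n0⇒n1
[19] read 'a'  n1⇒n3
[20] read 'b'  n3⇒n2 ·f  ** P0@[19:20]
[21] read 'a'  n2⇒n1 ·f
[22] read 'b'  n1⇒n2  ** P0@[21:22]
[23] read 'a'  n2⇒n1 ·f
[24] read 'a'  n1⇒n3
[25] read 'b'  n3⇒n2 ·f  ** P0@[24:25]
[26] read 'a'  n2⇒n1 ·f
[27] read 'a'  n1⇒n3
[28] read 'c'  n3⇒n0 ·f
[29] read 'c'  n0⇒n0
[30] read 'a'  n0⇒n1
[31] read 'b'  n1⇒n2  ** P0@[30:31]
[32] read 'b'  n2⇒n0 ·f
[33] read 'a'  n0⇒n1
[34] read 'b'  n1⇒n2  ** P0@[33:34]
[35] read 'a'  n2⇒n1 ·f
[36] read 'a'  n1⇒n3
[37] read 'a'  n3⇒n4
[38] read 'c'  n4⇒n5  ** P1@[35:38]
[39] read 'c'  n5⇒n0 ·f
[40] read 'a'  n0⇒n1
[41] read 'a'  n1⇒n3
[42] read 'a'  n3⇒n4
[43] read 'a'  n4⇒n4 ·f
[44] read 'c'  n4⇒n5  ** P1@[41:44]
[45] read 'b'  n5⇒n0 ·f
[46] read 'b'  n0⇒n0
[47] read 'a'  n0⇒n1
[48] read 'c'  n1⇒n0 ·f
[49] read 'b'  n0⇒n0
[50] read 'c'  n0⇒n0
[51] read 'b'  n0⇒n0
[52] read 'a'  n0⇒n1
[53] read 'a'  n1⇒n3
[54] read 'b'  n3⇒n2 ·f  ** P0@[53:54]
[55] read 'a'  n2⇒n1 ·f
[56] read 'a'  n1⇒n3
[57] read 'a'  n3⇒n4
[58] read 'c'  n4⇒n5  ** P1@[55:58]
[59] read 'c'  n5⇒n0 ·f
[60] read 'a'  n0⇒n1
[61] read 'b'  n1⇒n2  ** P0@[60:61]
[62] read 'a'  n2⇒n1 ·f
[63] read 'a'  n1⇒n3
[64] read 'b'  n3⇒n2 ·f  ** P0@[63:64]
[65] read 'a'  n2⇒n1 ·f
[66] read 'a'  n1⇒n3
[67] read 'a'  n3⇒n4
[68] read 'c'  n4⇒n5  ** P1@[65:68]
[69] read 'a'  n5⇒n1 ·f
[70] read 'a'  n1⇒n3
[71] read 'a'  n3⇒n4
[72] read 'c'  n4⇒n5  ** P1@[69:72]
[73] read 'a'  n5⇒n1 ·f
[74] read 'a'  n1⇒n3
[75] read 'b'  n3⇒n2 ·f  ** P0@[74:75]
[76] read 'a'  n2⇒n1 ·f
[77] read 'c'  n1⇒n0 ·f
[78] read 'a'  n0⇒n1

Result: [[2,0],[8,0],[12,0],[15,0],[20,0],[22,0],[25,0],[31,0],[34,0],[38,1],[44,1],[54,0],[58,1],[61,0],[64,0],[68,1],[72,1],[75,0]]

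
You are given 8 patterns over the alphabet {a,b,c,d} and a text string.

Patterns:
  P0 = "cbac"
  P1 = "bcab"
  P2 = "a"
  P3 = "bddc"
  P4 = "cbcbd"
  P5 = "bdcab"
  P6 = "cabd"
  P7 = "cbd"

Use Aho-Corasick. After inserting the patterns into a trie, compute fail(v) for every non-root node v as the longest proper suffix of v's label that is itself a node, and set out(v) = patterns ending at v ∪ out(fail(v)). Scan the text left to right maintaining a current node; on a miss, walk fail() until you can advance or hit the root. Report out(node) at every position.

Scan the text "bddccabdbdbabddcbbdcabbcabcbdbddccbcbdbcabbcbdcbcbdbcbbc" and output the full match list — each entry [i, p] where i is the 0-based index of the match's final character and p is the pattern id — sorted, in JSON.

Construct AC machine:
Trie (insert patterns):
  0='ε' goto a→9 b→5 c→1
  1='c' goto a→19 b→2
  2='cb' goto a→3 c→13 d→22
  3='cba' goto c→4
  4='cbac' goto ·  [P0 ends]
  5='b' goto c→6 d→10
  6='bc' goto a→7
  7='bca' goto b→8
  8='bcab' goto ·  [P1 ends]
  9='a' goto ·  [P2 ends]
  10='bd' goto c→16 d→11
  11='bdd' goto c→12
  12='bddc' goto ·  [P3 ends]
  13='cbc' goto b→14
  14='cbcb' goto d→15
  15='cbcbd' goto ·  [P4 ends]
  16='bdc' goto a→17
  17='bdca' goto b→18
  18='bdcab' goto ·  [P5 ends]
  19='ca' goto b→20
  20='cab' goto d→21
  21='cabd' goto ·  [P6 ends]
  22='cbd' goto ·  [P7 ends]

Failure links (BFS by depth):
  fail(1) 'c': from fail(0)=0 chase 'c': 0 ⇒ 0;  out=∅∪out(0)=∅
  fail(5) 'b': from fail(0)=0 chase 'b': 0 ⇒ 0;  out=∅∪out(0)=∅
  fail(9) 'a': from fail(0)=0 chase 'a': 0 ⇒ 0;  out={2}∪out(0)={2}
  fail(2) 'cb': from fail(1)=0 chase 'b': 0 ⇒ 5;  out=∅∪out(5)=∅
  fail(6) 'bc': from fail(5)=0 chase 'c': 0 ⇒ 1;  out=∅∪out(1)=∅
  fail(10) 'bd': from fail(5)=0 chase 'd': 0 ⇒ 0;  out=∅∪out(0)=∅
  fail(19) 'ca': from fail(1)=0 chase 'a': 0 ⇒ 9;  out=∅∪out(9)={2}
  fail(3) 'cba': from fail(2)=5 chase 'a': 5→0 ⇒ 9;  out=∅∪out(9)={2}
  fail(7) 'bca': from fail(6)=1 chase 'a': 1 ⇒ 19;  out=∅∪out(19)={2}
  fail(11) 'bdd': from fail(10)=0 chase 'd': 0 ⇒ 0;  out=∅∪out(0)=∅
  fail(13) 'cbc': from fail(2)=5 chase 'c': 5 ⇒ 6;  out=∅∪out(6)=∅
  fail(16) 'bdc': from fail(10)=0 chase 'c': 0 ⇒ 1;  out=∅∪out(1)=∅
  fail(20) 'cab': from fail(19)=9 chase 'b': 9→0 ⇒ 5;  out=∅∪out(5)=∅
  fail(22) 'cbd': from fail(2)=5 chase 'd': 5 ⇒ 10;  out={7}∪out(10)={7}
  fail(4) 'cbac': from fail(3)=9 chase 'c': 9→0 ⇒ 1;  out={0}∪out(1)={0}
  fail(8) 'bcab': from fail(7)=19 chase 'b': 19 ⇒ 20;  out={1}∪out(20)={1}
  fail(12) 'bddc': from fail(11)=0 chase 'c': 0 ⇒ 1;  out={3}∪out(1)={3}
  fail(14) 'cbcb': from fail(13)=6 chase 'b': 6→1 ⇒ 2;  out=∅∪out(2)=∅
  fail(17) 'bdca': from fail(16)=1 chase 'a': 1 ⇒ 19;  out=∅∪out(19)={2}
  fail(21) 'cabd': from fail(20)=5 chase 'd': 5 ⇒ 10;  out={6}∪out(10)={6}
  fail(15) 'cbcbd': from fail(14)=2 chase 'd': 2 ⇒ 22;  out={4}∪out(22)={4,7}
  fail(18) 'bdcab': from fail(17)=19 chase 'b': 19 ⇒ 20;  out={5}∪out(20)={5}

Run:
[0] read 'b'  n0⇒n5
[1] read 'd'  n5⇒n10
[2] read 'd'  n10⇒n11
[3] read 'c'  n11⇒n12  ** P3@[0:3]
[4] read 'c'  n12⇒n1 ·f
[5] read 'a'  n1⇒n19  ** P2@[5:5]
[6] read 'b'  n19⇒n20
[7] read 'd'  n20⇒n21  ** P6@[4:7]
[8] read 'b'  n21⇒n5 ·f
[9] read 'd'  n5⇒n10
[10] read 'b'  n10⇒n5 ·f
[11] read 'a'  n5⇒n9 ·f  ** P2@[11:11]
[12] read 'b'  n9⇒n5 ·f
[13] read 'd'  n5⇒n10
[14] read 'd'  n10⇒n11
[15] read 'c'  n11⇒n12  ** P3@[12:15]
[16] read 'b'  n12⇒n2 ·f
[17] read 'b'  n2⇒n5 ·f
[18] read 'd'  n5⇒n10
[19] read 'c'  n10⇒n16
[20] read 'a'  n16⇒n17  ** P2@[20:20]
[21] read 'b'  n17⇒n18  ** P5@[17:21]
[22] read 'b'  n18⇒n5 ·f
[23] read 'c'  n5⇒n6
[24] read 'a'  n6⇒n7  ** P2@[24:24]
[25] read 'b'  n7⇒n8  ** P1@[22:25]
[26] read 'c'  n8⇒n6 ·f
[27] read 'b'  n6⇒n2 ·f
[28] read 'd'  n2⇒n22  ** P7@[26:28]
[29] read 'b'  n22⇒n5 ·f
[30] read 'd'  n5⇒n10
[31] read 'd'  n10⇒n11
[32] read 'c'  n11⇒n12  ** P3@[29:32]
[33] read 'c'  n12⇒n1 ·f
[34] read 'b'  n1⇒n2
[35] read 'c'  n2⇒n13
[36] read 'b'  n13⇒n14
[37] read 'd'  n14⇒n15  ** P4@[33:37],P7@[35:37]
[38] read 'b'  n15⇒n5 ·f
[39] read 'c'  n5⇒n6
[40] read 'a'  n6⇒n7  ** P2@[40:40]
[41] read 'b'  n7⇒n8  ** P1@[38:41]
[42] read 'b'  n8⇒n5 ·f
[43] read 'c'  n5⇒n6
[44] read 'b'  n6⇒n2 ·f
[45] read 'd'  n2⇒n22  ** P7@[43:45]
[46] read 'c'  n22⇒n16 ·f
[47] read 'b'  n16⇒n2 ·f
[48] read 'c'  n2⇒n13
[49] read 'b'  n13⇒n14
[50] read 'd'  n14⇒n15  ** P4@[46:50],P7@[48:50]
[51] read 'b'  n15⇒n5 ·f
[52] read 'c'  n5⇒n6
[53] read 'b'  n6⇒n2 ·f
[54] read 'b'  n2⇒n5 ·f
[55] read 'c'  n5⇒n6

Result: [[3,3],[5,2],[7,6],[11,2],[15,3],[20,2],[21,5],[24,2],[25,1],[28,7],[32,3],[37,4],[37,7],[40,2],[41,1],[45,7],[50,4],[50,7]]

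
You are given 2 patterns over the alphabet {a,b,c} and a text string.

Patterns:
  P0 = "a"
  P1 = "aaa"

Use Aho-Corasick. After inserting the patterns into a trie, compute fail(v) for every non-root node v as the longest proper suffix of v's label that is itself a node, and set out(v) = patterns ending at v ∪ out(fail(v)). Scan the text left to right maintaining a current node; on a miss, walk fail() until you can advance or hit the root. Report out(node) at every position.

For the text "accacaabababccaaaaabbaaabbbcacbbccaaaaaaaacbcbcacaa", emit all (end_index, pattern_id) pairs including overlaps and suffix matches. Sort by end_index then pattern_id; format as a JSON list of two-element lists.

Build:
Trie nodes:
  0='ε' goto a→1
  1='a' goto a→2  ←P0
  2='aa' goto a→3
  3='aaa' goto ·  ←P1

Failure links (BFS by depth):
  n1('a'): parent n0 fail=0; on 'a' 0 → fail=0;  out {0}∪∅={0}
  n2('aa'): parent n1 fail=0; on 'a' 0 → fail=1;  out ∅∪{0}={0}
  n3('aaa'): parent n2 fail=1; on 'a' 1 → fail=2;  out {1}∪{0}={0,1}

Run:
[0] read 'a'  n0⇒n1  emit P0@[0:0]
[1] read 'c'  n1⇒n0 ·f
[2] read 'c'  n0⇒n0
[3] read 'a'  n0⇒n1  emit P0@[3:3]
[4] read 'c'  n1⇒n0 ·f
[5] read 'a'  n0⇒n1  emit P0@[5:5]
[6] read 'a'  n1⇒n2  emit P0@[6:6]
[7] read 'b'  n2⇒n0 ·f
[8] read 'a'  n0⇒n1  emit P0@[8:8]
[9] read 'b'  n1⇒n0 ·f
[10] read 'a'  n0⇒n1  emit P0@[10:10]
[11] read 'b'  n1⇒n0 ·f
[12] read 'c'  n0⇒n0
[13] read 'c'  n0⇒n0
[14] read 'a'  n0⇒n1  emit P0@[14:14]
[15] read 'a'  n1⇒n2  emit P0@[15:15]
[16] read 'a'  n2⇒n3  emit P0@[16:16],P1@[14:16]
[17] read 'a'  n3⇒n3 ·f  emit P0@[17:17],P1@[15:17]
[18] read 'a'  n3⇒n3 ·f  emit P0@[18:18],P1@[16:18]
[19] read 'b'  n3⇒n0 ·f
[20] read 'b'  n0⇒n0
[21] read 'a'  n0⇒n1  emit P0@[21:21]
[22] read 'a'  n1⇒n2  emit P0@[22:22]
[23] read 'a'  n2⇒n3  emit P0@[23:23],P1@[21:23]
[24] read 'b'  n3⇒n0 ·f
[25] read 'b'  n0⇒n0
[26] read 'b'  n0⇒n0
[27] read 'c'  n0⇒n0
[28] read 'a'  n0⇒n1  emit P0@[28:28]
[29] read 'c'  n1⇒n0 ·f
[30] read 'b'  n0⇒n0
[31] read 'b'  n0⇒n0
[32] read 'c'  n0⇒n0
[33] read 'c'  n0⇒n0
[34] read 'a'  n0⇒n1  emit P0@[34:34]
[35] read 'a'  n1⇒n2  emit P0@[35:35]
[36] read 'a'  n2⇒n3  emit P0@[36:36],P1@[34:36]
[37] read 'a'  n3⇒n3 ·f  emit P0@[37:37],P1@[35:37]
[38] read 'a'  n3⇒n3 ·f  emit P0@[38:38],P1@[36:38]
[39] read 'a'  n3⇒n3 ·f  emit P0@[39:39],P1@[37:39]
[40] read 'a'  n3⇒n3 ·f  emit P0@[40:40],P1@[38:40]
[41] read 'a'  n3⇒n3 ·f  emit P0@[41:41],P1@[39:41]
[42] read 'c'  n3⇒n0 ·f
[43] read 'b'  n0⇒n0
[44] read 'c'  n0⇒n0
[45] read 'b'  n0⇒n0
[46] read 'c'  n0⇒n0
[47] read 'a'  n0⇒n1  emit P0@[47:47]
[48] read 'c'  n1⇒n0 ·f
[49] read 'a'  n0⇒n1  emit P0@[49:49]
[50] read 'a'  n1⇒n2  emit P0@[50:50]

Matches: [[0,0],[3,0],[5,0],[6,0],[8,0],[10,0],[14,0],[15,0],[16,0],[16,1],[17,0],[17,1],[18,0],[18,1],[21,0],[22,0],[23,0],[23,1],[28,0],[34,0],[35,0],[36,0],[36,1],[37,0],[37,1],[38,0],[38,1],[39,0],[39,1],[40,0],[40,1],[41,0],[41,1],[47,0],[49,0],[50,0]]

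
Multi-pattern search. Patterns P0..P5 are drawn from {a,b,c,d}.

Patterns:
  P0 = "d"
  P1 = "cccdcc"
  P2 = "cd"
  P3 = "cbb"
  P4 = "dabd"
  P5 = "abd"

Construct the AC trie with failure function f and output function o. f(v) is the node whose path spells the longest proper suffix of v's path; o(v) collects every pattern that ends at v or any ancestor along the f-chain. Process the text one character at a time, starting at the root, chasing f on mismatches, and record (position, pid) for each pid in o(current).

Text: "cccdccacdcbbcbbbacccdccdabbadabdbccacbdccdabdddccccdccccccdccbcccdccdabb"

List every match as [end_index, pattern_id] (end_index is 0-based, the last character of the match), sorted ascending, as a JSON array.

Build:
Trie (insert patterns):
  0='ε' goto a→14 c→2 d→1
  1='d' goto a→11  [P0 ends]
  2='c' goto b→9 c→3 d→8
  3='cc' goto c→4
  4='ccc' goto d→5
  5='cccd' goto c→6
  6='cccdc' goto c→7
  7='cccdcc' goto ·  [P1 ends]
  8='cd' goto ·  [P2 ends]
  9='cb' goto b→10
  10='cbb' goto ·  [P3 ends]
  11='da' goto b→12
  12='dab' goto d→13
  13='dabd' goto ·  [P4 ends]
  14='a' goto b→15
  15='ab' goto d→16
  16='abd' goto ·  [P5 ends]

Failure links (BFS by depth):
  fail(1) 'd': from fail(0)=0 chase 'd': 0 ⇒ 0;  out={0}∪out(0)={0}
  fail(2) 'c': from fail(0)=0 chase 'c': 0 ⇒ 0;  out=∅∪out(0)=∅
  fail(14) 'a': from fail(0)=0 chase 'a': 0 ⇒ 0;  out=∅∪out(0)=∅
  fail(3) 'cc': from fail(2)=0 chase 'c': 0 ⇒ 2;  out=∅∪out(2)=∅
  fail(8) 'cd': from fail(2)=0 chase 'd': 0 ⇒ 1;  out={2}∪out(1)={0,2}
  fail(9) 'cb': from fail(2)=0 chase 'b': 0 ⇒ 0;  out=∅∪out(0)=∅
  fail(11) 'da': from fail(1)=0 chase 'a': 0 ⇒ 14;  out=∅∪out(14)=∅
  fail(15) 'ab': from fail(14)=0 chase 'b': 0 ⇒ 0;  out=∅∪out(0)=∅
  fail(4) 'ccc': from fail(3)=2 chase 'c': 2 ⇒ 3;  out=∅∪out(3)=∅
  fail(10) 'cbb': from fail(9)=0 chase 'b': 0 ⇒ 0;  out={3}∪out(0)={3}
  fail(12) 'dab': from fail(11)=14 chase 'b': 14 ⇒ 15;  out=∅∪out(15)=∅
  fail(16) 'abd': from fail(15)=0 chase 'd': 0 ⇒ 1;  out={5}∪out(1)={0,5}
  fail(5) 'cccd': from fail(4)=3 chase 'd': 3→2 ⇒ 8;  out=∅∪out(8)={0,2}
  fail(13) 'dabd': from fail(12)=15 chase 'd': 15 ⇒ 16;  out={4}∪out(16)={0,4,5}
  fail(6) 'cccdc': from fail(5)=8 chase 'c': 8→1→0 ⇒ 2;  out=∅∪out(2)=∅
  fail(7) 'cccdcc': from fail(6)=2 chase 'c': 2 ⇒ 3;  out={1}∪out(3)={1}

Scan:
pos 0 'c': at 2
pos 1 'c': at 3
pos 2 'c': at 4
pos 3 'd': at 5  ** P0@[3:3],P2@[2:3]
pos 4 'c': at 6
pos 5 'c': at 7  ** P1@[0:5]
pos 6 'a': at 14 (via fail)
pos 7 'c': at 2 (via fail)
pos 8 'd': at 8  ** P0@[8:8],P2@[7:8]
pos 9 'c': at 2 (via fail)
pos 10 'b': at 9
pos 11 'b': at 10  ** P3@[9:11]
pos 12 'c': at 2 (via fail)
pos 13 'b': at 9
pos 14 'b': at 10  ** P3@[12:14]
pos 15 'b': at 0 (via fail)
pos 16 'a': at 14
pos 17 'c': at 2 (via fail)
pos 18 'c': at 3
pos 19 'c': at 4
pos 20 'd': at 5  ** P0@[20:20],P2@[19:20]
pos 21 'c': at 6
pos 22 'c': at 7  ** P1@[17:22]
pos 23 'd': at 8 (via fail)  ** P0@[23:23],P2@[22:23]
pos 24 'a': at 11 (via fail)
pos 25 'b': at 12
pos 26 'b': at 0 (via fail)
pos 27 'a': at 14
pos 28 'd': at 1 (via fail)  ** P0@[28:28]
pos 29 'a': at 11
pos 30 'b': at 12
pos 31 'd': at 13  ** P0@[31:31],P4@[28:31],P5@[29:31]
pos 32 'b': at 0 (via fail)
pos 33 'c': at 2
pos 34 'c': at 3
pos 35 'a': at 14 (via fail)
pos 36 'c': at 2 (via fail)
pos 37 'b': at 9
pos 38 'd': at 1 (via fail)  ** P0@[38:38]
pos 39 'c': at 2 (via fail)
pos 40 'c': at 3
pos 41 'd': at 8 (via fail)  ** P0@[41:41],P2@[40:41]
pos 42 'a': at 11 (via fail)
pos 43 'b': at 12
pos 44 'd': at 13  ** P0@[44:44],P4@[41:44],P5@[42:44]
pos 45 'd': at 1 (via fail)  ** P0@[45:45]
pos 46 'd': at 1 (via fail)  ** P0@[46:46]
pos 47 'c': at 2 (via fail)
pos 48 'c': at 3
pos 49 'c': at 4
pos 50 'c': at 4 (via fail)
pos 51 'd': at 5  ** P0@[51:51],P2@[50:51]
pos 52 'c': at 6
pos 53 'c': at 7  ** P1@[48:53]
pos 54 'c': at 4 (via fail)
pos 55 'c': at 4 (via fail)
pos 56 'c': at 4 (via fail)
pos 57 'c': at 4 (via fail)
pos 58 'd': at 5  ** P0@[58:58],P2@[57:58]
pos 59 'c': at 6
pos 60 'c': at 7  ** P1@[55:60]
pos 61 'b': at 9 (via fail)
pos 62 'c': at 2 (via fail)
pos 63 'c': at 3
pos 64 'c': at 4
pos 65 'd': at 5  ** P0@[65:65],P2@[64:65]
pos 66 'c': at 6
pos 67 'c': at 7  ** P1@[62:67]
pos 68 'd': at 8 (via fail)  ** P0@[68:68],P2@[67:68]
pos 69 'a': at 11 (via fail)
pos 70 'b': at 12
pos 71 'b': at 0 (via fail)

Result: [[3,0],[3,2],[5,1],[8,0],[8,2],[11,3],[14,3],[20,0],[20,2],[22,1],[23,0],[23,2],[28,0],[31,0],[31,4],[31,5],[38,0],[41,0],[41,2],[44,0],[44,4],[44,5],[45,0],[46,0],[51,0],[51,2],[53,1],[58,0],[58,2],[60,1],[65,0],[65,2],[67,1],[68,0],[68,2]]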